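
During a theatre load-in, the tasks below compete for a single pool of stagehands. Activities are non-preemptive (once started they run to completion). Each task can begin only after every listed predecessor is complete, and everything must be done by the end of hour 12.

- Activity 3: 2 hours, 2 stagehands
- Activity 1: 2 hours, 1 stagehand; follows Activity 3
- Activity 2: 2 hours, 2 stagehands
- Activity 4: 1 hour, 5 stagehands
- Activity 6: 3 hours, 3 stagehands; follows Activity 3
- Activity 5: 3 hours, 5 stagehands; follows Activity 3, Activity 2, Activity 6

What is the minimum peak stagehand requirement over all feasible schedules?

Early-start (Activity 3@1, Activity 1@3, Activity 2@1, Activity 4@1, Activity 6@3, Activity 5@6) gives peak 9: h1:9  h2:4  h3:4  h4:4  h5:3  h6:5  h7:5  h8:5  h9:0  h10:0  h11:0  h12:0.
Shift Activity 4→5, Activity 6→6, Activity 5→9.
Schedule Activity 3@1, Activity 1@3, Activity 2@1, Activity 4@5, Activity 6@6, Activity 5@9: h1:4  h2:4  h3:1  h4:1  h5:5  h6:3  h7:3  h8:3  h9:5  h10:5  h11:5  h12:0 — peak 5.

5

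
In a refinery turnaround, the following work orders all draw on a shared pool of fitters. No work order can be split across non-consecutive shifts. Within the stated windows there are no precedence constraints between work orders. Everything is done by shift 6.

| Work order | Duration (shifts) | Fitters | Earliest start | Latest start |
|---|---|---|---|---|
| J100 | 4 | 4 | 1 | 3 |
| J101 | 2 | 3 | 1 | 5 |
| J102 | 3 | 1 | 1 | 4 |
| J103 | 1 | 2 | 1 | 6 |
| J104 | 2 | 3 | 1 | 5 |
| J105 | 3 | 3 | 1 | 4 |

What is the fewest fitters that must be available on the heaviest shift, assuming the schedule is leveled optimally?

7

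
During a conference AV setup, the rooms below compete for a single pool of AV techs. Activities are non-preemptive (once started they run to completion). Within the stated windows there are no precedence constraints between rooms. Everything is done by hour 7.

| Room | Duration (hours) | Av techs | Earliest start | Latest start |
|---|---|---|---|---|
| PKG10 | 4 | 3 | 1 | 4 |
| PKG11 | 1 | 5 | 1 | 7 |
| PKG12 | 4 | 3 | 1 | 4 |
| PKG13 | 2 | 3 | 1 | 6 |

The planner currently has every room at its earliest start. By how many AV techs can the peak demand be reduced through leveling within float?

Early-start peak: h1:14  h2:9  h3:6  h4:6  h5:0  h6:0  h7:0 ⇒ 14.
Leveled (PKG10@1, PKG11@5, PKG12@1, PKG13@6): h1:6  h2:6  h3:6  h4:6  h5:5  h6:3  h7:3 ⇒ 6.
Reduction 14 − 6 = 8.

8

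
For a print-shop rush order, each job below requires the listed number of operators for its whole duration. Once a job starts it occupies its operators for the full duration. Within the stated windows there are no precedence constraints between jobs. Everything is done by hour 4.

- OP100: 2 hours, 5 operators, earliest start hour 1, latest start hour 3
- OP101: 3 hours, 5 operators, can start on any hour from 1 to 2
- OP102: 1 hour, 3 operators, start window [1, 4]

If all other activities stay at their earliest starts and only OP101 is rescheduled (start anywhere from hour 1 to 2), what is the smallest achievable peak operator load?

10

OP101@1: h1:13  h2:10  h3:5  h4:0 → peak 13
OP101@2: h1:8  h2:10  h3:5  h4:5 → peak 10
Best is OP101@2, peak 10.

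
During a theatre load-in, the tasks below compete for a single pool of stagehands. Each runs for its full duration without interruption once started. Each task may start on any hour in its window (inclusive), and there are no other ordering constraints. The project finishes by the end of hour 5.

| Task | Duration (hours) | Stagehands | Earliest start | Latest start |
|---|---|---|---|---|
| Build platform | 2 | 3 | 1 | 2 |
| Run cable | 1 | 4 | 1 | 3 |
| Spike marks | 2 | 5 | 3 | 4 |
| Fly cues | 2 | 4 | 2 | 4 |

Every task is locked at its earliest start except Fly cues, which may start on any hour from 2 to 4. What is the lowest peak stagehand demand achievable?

9

Fly cues@2: h1:7  h2:7  h3:9  h4:5  h5:0 → peak 9
Fly cues@3: h1:7  h2:3  h3:9  h4:9  h5:0 → peak 9
Fly cues@4: h1:7  h2:3  h3:5  h4:9  h5:4 → peak 9
Best is Fly cues@2, peak 9.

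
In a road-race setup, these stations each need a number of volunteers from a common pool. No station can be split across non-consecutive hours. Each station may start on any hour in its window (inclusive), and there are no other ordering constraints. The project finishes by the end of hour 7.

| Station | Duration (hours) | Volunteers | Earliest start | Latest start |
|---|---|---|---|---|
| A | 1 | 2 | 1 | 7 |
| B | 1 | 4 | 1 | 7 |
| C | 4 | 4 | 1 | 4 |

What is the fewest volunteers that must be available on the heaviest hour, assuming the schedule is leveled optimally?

4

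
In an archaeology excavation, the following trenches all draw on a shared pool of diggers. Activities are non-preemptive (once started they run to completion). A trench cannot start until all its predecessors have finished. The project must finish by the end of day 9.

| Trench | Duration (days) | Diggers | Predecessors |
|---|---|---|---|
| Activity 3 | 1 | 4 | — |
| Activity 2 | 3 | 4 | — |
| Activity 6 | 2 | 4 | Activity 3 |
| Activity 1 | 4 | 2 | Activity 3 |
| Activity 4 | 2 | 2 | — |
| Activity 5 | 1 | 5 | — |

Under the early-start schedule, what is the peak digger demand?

Early-start schedule: Activity 3@1, Activity 2@1, Activity 6@2, Activity 1@2, Activity 4@1, Activity 5@1.
Load per day: day 1: 15, day 2: 12, day 3: 10, day 4: 2, day 5: 2, day 6: 0, day 7: 0, day 8: 0, day 9: 0.
Peak is 15.

15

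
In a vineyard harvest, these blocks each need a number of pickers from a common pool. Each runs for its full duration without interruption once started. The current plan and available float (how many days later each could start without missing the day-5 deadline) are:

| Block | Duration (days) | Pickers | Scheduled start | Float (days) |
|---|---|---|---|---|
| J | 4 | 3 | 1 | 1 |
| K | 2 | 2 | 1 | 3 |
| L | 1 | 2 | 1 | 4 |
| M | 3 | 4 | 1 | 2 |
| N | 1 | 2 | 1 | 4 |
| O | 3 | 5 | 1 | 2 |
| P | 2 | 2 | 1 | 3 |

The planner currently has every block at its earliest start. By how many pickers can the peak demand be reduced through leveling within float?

Early-start peak: d1:20  d2:16  d3:12  d4:3  d5:0 ⇒ 20.
Leveled (J@1, K@1, L@1, M@1, N@2, O@3, P@4): d1:11  d2:11  d3:12  d4:10  d5:7 ⇒ 12.
Reduction 20 − 12 = 8.

8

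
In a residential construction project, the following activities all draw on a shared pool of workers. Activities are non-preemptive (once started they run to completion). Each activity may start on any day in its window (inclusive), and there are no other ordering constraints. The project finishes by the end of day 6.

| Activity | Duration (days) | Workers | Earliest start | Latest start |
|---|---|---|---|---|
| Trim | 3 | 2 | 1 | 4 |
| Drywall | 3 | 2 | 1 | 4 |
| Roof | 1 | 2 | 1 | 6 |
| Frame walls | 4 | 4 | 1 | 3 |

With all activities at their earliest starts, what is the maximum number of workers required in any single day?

Early-start schedule: Trim@1, Drywall@1, Roof@1, Frame walls@1.
Load per day: day 1: 10, day 2: 8, day 3: 8, day 4: 4, day 5: 0, day 6: 0.
Peak is 10.

10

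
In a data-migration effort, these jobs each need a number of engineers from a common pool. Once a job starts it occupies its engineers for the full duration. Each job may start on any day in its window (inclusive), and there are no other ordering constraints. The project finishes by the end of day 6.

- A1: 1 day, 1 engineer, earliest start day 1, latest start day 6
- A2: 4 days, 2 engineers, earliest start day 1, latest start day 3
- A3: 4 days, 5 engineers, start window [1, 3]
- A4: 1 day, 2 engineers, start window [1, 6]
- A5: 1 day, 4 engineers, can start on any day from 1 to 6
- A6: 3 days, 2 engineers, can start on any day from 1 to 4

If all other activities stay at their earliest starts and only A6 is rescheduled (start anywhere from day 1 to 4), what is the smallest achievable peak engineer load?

14

A6@1: d1:16  d2:9  d3:9  d4:7  d5:0  d6:0 → peak 16
A6@2: d1:14  d2:9  d3:9  d4:9  d5:0  d6:0 → peak 14
A6@3: d1:14  d2:7  d3:9  d4:9  d5:2  d6:0 → peak 14
A6@4: d1:14  d2:7  d3:7  d4:9  d5:2  d6:2 → peak 14
Best is A6@2, peak 14.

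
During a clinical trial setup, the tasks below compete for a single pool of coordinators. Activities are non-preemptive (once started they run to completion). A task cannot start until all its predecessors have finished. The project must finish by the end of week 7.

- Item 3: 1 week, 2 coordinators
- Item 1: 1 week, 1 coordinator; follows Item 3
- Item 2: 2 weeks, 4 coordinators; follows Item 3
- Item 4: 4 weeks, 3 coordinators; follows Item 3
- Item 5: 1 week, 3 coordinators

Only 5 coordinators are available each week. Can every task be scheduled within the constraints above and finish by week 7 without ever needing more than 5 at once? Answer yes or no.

yes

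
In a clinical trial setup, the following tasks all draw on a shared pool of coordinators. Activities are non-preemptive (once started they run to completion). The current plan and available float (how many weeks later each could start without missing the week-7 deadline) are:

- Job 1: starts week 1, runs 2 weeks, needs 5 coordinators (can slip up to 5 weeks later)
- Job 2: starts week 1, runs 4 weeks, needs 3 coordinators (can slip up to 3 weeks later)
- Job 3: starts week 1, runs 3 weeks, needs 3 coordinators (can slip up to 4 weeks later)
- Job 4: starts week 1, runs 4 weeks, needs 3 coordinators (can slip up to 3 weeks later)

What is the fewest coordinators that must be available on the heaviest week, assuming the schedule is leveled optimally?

8

Early-start (Job 1@1, Job 2@1, Job 3@1, Job 4@1) gives peak 14: w1:14  w2:14  w3:9  w4:6  w5:0  w6:0  w7:0.
Shift Job 3→5, Job 4→3.
Schedule Job 1@1, Job 2@1, Job 3@5, Job 4@3: w1:8  w2:8  w3:6  w4:6  w5:6  w6:6  w7:3 — peak 8.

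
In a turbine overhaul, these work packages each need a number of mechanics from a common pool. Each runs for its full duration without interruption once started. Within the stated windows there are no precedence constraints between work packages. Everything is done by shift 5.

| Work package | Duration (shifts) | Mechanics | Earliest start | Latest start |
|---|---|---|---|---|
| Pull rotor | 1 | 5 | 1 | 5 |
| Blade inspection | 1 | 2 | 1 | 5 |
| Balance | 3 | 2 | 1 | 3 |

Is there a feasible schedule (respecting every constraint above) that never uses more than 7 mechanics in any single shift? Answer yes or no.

yes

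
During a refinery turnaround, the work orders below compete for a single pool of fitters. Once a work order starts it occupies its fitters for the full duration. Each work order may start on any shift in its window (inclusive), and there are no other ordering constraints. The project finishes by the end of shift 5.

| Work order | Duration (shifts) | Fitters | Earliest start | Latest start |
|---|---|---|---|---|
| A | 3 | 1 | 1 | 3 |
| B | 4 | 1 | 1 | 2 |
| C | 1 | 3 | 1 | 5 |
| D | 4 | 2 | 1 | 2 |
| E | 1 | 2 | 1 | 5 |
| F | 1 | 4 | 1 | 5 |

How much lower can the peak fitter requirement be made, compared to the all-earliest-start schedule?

7

Early-start peak: s1:13  s2:4  s3:4  s4:3  s5:0 ⇒ 13.
Leveled (A@1, B@1, C@1, D@2, E@2, F@5): s1:5  s2:6  s3:4  s4:3  s5:6 ⇒ 6.
Reduction 13 − 6 = 7.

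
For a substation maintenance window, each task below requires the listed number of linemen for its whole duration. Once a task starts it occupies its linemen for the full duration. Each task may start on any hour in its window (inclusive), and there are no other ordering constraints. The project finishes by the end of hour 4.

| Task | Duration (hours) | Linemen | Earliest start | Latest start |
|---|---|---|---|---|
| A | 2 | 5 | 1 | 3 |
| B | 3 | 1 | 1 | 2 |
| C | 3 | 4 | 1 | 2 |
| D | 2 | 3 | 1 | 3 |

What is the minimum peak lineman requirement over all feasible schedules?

Early-start (A@1, B@1, C@1, D@1) gives peak 13: h1:13  h2:13  h3:5  h4:0.
Shift D→3.
Schedule A@1, B@1, C@1, D@3: h1:10  h2:10  h3:8  h4:3 — peak 10.

10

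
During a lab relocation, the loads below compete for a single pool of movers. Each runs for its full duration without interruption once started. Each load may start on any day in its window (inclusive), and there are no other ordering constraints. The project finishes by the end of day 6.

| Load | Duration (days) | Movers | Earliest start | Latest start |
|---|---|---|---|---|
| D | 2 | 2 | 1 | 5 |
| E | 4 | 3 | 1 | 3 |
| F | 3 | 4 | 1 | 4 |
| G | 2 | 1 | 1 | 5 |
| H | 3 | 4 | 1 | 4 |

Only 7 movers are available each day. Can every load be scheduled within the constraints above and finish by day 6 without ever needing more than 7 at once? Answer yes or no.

Schedule D@1, E@3, F@1, G@1, H@4: d1:7  d2:7  d3:7  d4:7  d5:7  d6:7 — peak 7 ≤ 7.

yes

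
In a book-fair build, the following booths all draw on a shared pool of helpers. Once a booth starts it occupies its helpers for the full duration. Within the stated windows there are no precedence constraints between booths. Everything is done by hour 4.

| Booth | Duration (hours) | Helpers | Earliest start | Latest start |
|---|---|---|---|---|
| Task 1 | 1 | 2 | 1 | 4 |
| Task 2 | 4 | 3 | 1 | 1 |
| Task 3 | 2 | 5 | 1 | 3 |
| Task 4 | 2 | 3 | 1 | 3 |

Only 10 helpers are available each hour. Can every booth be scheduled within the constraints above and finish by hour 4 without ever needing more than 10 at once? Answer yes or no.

yes

Schedule Task 1@1, Task 2@1, Task 3@3, Task 4@1: h1:8  h2:6  h3:8  h4:8 — peak 8 ≤ 10.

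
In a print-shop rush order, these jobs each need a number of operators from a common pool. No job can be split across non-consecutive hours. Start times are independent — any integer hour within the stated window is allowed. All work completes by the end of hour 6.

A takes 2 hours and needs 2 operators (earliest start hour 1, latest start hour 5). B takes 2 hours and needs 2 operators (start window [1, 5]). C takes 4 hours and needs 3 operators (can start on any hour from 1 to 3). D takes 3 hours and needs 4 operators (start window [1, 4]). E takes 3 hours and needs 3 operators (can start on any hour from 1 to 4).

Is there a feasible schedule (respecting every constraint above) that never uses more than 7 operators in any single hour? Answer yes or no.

Schedule A@1, B@1, C@3, D@4, E@1: h1:7  h2:7  h3:6  h4:7  h5:7  h6:7 — peak 7 ≤ 7.

yes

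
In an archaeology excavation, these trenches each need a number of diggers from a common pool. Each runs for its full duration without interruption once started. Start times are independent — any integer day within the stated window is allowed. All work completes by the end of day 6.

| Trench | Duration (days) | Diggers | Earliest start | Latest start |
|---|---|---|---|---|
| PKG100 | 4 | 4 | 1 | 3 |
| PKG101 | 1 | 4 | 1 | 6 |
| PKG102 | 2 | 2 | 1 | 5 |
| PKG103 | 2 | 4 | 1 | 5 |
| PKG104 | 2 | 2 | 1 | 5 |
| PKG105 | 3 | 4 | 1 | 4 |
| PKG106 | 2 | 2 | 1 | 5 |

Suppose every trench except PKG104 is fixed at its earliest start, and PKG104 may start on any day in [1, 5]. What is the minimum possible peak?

20

PKG104@1: d1:22  d2:18  d3:8  d4:4  d5:0  d6:0 → peak 22
PKG104@2: d1:20  d2:18  d3:10  d4:4  d5:0  d6:0 → peak 20
PKG104@3: d1:20  d2:16  d3:10  d4:6  d5:0  d6:0 → peak 20
PKG104@4: d1:20  d2:16  d3:8  d4:6  d5:2  d6:0 → peak 20
PKG104@5: d1:20  d2:16  d3:8  d4:4  d5:2  d6:2 → peak 20
Best is PKG104@2, peak 20.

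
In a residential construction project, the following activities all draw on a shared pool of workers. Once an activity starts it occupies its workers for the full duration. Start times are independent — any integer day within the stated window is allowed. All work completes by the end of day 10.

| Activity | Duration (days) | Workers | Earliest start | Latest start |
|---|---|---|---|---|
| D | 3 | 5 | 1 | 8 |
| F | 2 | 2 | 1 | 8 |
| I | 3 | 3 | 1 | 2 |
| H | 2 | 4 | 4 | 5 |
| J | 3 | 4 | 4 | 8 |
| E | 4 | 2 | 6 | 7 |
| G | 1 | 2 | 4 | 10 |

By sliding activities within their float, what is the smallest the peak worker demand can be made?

8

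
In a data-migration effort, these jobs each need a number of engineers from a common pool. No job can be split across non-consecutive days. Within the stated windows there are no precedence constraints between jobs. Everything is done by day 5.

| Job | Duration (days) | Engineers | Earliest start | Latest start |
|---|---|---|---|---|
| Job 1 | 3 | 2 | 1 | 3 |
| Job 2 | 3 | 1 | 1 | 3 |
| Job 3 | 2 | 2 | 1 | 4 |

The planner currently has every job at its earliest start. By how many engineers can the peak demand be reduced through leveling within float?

Early-start peak: d1:5  d2:5  d3:3  d4:0  d5:0 ⇒ 5.
Leveled (Job 1@1, Job 2@1, Job 3@4): d1:3  d2:3  d3:3  d4:2  d5:2 ⇒ 3.
Reduction 5 − 3 = 2.

2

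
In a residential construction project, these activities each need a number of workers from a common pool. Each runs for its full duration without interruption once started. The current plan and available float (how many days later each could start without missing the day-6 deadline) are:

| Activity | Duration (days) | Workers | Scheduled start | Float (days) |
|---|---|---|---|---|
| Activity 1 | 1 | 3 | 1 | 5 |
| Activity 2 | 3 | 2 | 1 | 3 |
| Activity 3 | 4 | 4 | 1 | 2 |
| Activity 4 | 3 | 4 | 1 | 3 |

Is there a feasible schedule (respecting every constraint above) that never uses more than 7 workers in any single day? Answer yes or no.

The minimum achievable peak is 8; 7 < 8, so no feasible schedule stays within the cap.

no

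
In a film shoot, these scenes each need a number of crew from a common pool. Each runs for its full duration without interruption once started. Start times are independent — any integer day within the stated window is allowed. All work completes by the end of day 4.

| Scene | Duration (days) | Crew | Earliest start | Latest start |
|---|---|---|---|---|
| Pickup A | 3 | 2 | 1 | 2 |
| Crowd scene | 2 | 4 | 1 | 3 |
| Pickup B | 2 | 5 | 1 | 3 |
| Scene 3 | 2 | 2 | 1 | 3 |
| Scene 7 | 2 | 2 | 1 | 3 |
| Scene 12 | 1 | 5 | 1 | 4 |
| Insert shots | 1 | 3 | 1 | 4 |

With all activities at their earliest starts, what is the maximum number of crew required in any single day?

23

Early-start schedule: Pickup A@1, Crowd scene@1, Pickup B@1, Scene 3@1, Scene 7@1, Scene 12@1, Insert shots@1.
Load per day: day 1: 23, day 2: 15, day 3: 2, day 4: 0.
Peak is 23.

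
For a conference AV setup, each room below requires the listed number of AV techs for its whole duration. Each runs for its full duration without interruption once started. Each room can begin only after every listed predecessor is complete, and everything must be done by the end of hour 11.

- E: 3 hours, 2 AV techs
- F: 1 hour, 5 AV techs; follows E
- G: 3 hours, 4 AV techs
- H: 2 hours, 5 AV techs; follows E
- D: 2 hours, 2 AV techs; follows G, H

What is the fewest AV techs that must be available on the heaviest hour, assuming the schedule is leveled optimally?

Early-start (E@1, F@4, G@1, H@4, D@6) gives peak 10: h1:6  h2:6  h3:6  h4:10  h5:5  h6:2  h7:2  h8:0  h9:0  h10:0  h11:0.
Shift G→5, H→8, D→10.
Schedule E@1, F@4, G@5, H@8, D@10: h1:2  h2:2  h3:2  h4:5  h5:4  h6:4  h7:4  h8:5  h9:5  h10:2  h11:2 — peak 5.

5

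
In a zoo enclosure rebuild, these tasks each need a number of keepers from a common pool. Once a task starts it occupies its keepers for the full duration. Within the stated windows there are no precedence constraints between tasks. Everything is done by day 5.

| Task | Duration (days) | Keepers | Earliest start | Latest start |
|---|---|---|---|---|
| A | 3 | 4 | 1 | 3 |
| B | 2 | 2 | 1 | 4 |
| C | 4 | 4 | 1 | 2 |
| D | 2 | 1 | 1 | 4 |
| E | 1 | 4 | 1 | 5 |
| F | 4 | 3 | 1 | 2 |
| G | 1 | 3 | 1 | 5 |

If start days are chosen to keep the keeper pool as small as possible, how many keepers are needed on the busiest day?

Early-start (A@1, B@1, C@1, D@1, E@1, F@1, G@1) gives peak 21: d1:21  d2:14  d3:11  d4:7  d5:0.
Shift B→4, D→4, E→5, G→5.
Schedule A@1, B@4, C@1, D@4, E@5, F@1, G@5: d1:11  d2:11  d3:11  d4:10  d5:10 — peak 11.
Total keeper-days = 53 over 5 days ⇒ peak ≥ ⌈53/5⌉ = 11, so 11 is optimal.

11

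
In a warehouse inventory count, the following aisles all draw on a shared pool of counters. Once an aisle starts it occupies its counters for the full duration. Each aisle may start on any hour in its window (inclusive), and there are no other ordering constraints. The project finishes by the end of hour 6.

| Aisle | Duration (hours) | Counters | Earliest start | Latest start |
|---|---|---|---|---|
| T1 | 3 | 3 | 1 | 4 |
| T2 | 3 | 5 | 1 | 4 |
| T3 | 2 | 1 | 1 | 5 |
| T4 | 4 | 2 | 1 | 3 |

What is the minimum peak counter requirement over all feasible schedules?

Early-start (T1@1, T2@1, T3@1, T4@1) gives peak 11: h1:11  h2:11  h3:10  h4:2  h5:0  h6:0.
Shift T2→4.
Schedule T1@1, T2@4, T3@1, T4@1: h1:6  h2:6  h3:5  h4:7  h5:5  h6:5 — peak 7.

7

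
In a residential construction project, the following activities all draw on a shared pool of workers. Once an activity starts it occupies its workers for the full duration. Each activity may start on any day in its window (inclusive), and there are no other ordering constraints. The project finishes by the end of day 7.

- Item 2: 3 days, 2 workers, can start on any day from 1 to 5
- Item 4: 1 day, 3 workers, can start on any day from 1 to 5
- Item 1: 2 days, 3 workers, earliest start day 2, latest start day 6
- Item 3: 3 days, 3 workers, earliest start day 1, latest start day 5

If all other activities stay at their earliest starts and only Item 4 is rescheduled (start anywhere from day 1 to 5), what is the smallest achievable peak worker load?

8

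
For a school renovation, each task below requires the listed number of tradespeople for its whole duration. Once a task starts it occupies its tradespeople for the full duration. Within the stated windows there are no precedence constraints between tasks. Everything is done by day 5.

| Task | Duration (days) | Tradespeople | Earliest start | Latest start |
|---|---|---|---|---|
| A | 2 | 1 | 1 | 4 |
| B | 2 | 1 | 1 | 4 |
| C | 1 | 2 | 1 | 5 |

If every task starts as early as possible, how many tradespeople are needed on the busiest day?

4

Early-start schedule: A@1, B@1, C@1.
Load per day: day 1: 4, day 2: 2, day 3: 0, day 4: 0, day 5: 0.
Peak is 4.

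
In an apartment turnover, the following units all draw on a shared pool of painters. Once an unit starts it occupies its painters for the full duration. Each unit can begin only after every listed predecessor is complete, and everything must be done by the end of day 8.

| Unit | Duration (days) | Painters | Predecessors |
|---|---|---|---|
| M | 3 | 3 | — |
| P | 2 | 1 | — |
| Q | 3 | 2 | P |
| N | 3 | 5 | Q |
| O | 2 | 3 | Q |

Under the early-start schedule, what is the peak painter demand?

Early-start schedule: M@1, P@1, Q@3, N@6, O@6.
Load per day: day 1: 4, day 2: 4, day 3: 5, day 4: 2, day 5: 2, day 6: 8, day 7: 8, day 8: 5.
Peak is 8.

8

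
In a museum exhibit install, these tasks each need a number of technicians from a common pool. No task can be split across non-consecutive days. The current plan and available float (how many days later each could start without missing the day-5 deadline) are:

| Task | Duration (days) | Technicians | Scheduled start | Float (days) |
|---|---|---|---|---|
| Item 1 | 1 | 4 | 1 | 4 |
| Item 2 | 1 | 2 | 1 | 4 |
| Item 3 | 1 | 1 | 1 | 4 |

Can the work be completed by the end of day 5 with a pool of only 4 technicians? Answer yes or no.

Schedule Item 1@1, Item 2@2, Item 3@2: d1:4  d2:3  d3:0  d4:0  d5:0 — peak 4 ≤ 4.

yes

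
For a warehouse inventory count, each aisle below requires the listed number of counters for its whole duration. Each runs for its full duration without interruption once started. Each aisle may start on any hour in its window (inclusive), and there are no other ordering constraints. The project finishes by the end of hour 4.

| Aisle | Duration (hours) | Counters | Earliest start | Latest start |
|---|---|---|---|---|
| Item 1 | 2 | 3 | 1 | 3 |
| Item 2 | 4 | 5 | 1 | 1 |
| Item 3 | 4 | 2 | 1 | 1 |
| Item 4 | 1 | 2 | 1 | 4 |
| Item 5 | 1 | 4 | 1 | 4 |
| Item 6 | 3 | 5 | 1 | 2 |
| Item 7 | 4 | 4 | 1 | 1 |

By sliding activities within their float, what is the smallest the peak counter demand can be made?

Early-start (Item 1@1, Item 2@1, Item 3@1, Item 4@1, Item 5@1, Item 6@1, Item 7@1) gives peak 25: h1:25  h2:19  h3:16  h4:11.
Shift Item 4→3, Item 6→2.
Schedule Item 1@1, Item 2@1, Item 3@1, Item 4@3, Item 5@1, Item 6@2, Item 7@1: h1:18  h2:19  h3:18  h4:16 — peak 19.

19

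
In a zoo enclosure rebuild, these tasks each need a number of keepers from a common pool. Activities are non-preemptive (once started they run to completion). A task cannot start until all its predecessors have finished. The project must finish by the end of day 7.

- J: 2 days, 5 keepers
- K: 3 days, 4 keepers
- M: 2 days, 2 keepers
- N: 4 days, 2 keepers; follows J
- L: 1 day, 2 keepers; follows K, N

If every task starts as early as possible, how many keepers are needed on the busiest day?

11

Early-start schedule: J@1, K@1, M@1, N@3, L@7.
Load per day: day 1: 11, day 2: 11, day 3: 6, day 4: 2, day 5: 2, day 6: 2, day 7: 2.
Peak is 11.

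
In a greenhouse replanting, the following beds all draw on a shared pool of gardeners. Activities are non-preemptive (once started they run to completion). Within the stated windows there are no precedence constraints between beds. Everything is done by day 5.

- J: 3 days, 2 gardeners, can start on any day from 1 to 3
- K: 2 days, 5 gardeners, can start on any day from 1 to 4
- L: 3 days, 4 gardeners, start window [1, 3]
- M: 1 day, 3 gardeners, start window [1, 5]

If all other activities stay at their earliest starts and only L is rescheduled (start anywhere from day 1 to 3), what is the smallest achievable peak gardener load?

10

L@1: d1:14  d2:11  d3:6  d4:0  d5:0 → peak 14
L@2: d1:10  d2:11  d3:6  d4:4  d5:0 → peak 11
L@3: d1:10  d2:7  d3:6  d4:4  d5:4 → peak 10
Best is L@3, peak 10.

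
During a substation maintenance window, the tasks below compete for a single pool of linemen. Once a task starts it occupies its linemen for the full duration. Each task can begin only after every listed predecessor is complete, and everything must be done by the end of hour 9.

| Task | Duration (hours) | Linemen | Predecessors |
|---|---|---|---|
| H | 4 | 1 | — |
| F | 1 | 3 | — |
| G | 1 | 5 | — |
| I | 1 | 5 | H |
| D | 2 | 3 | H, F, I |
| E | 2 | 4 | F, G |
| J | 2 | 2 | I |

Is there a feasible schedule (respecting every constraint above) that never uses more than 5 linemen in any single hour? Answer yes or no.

yes

Schedule H@2, F@2, G@1, I@6, D@7, E@3, J@7: h1:5  h2:4  h3:5  h4:5  h5:1  h6:5  h7:5  h8:5  h9:0 — peak 5 ≤ 5.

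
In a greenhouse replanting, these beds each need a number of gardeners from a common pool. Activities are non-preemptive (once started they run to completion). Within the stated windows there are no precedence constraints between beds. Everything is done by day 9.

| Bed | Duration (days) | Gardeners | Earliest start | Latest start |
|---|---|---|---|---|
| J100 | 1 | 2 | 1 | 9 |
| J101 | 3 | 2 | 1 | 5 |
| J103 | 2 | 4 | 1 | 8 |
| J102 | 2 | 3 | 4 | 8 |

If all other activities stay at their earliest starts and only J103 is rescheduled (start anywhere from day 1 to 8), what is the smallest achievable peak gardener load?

J103@1: d1:8  d2:6  d3:2  d4:3  d5:3  d6:0  d7:0  d8:0  d9:0 → peak 8
J103@2: d1:4  d2:6  d3:6  d4:3  d5:3  d6:0  d7:0  d8:0  d9:0 → peak 6
J103@3: d1:4  d2:2  d3:6  d4:7  d5:3  d6:0  d7:0  d8:0  d9:0 → peak 7
J103@4: d1:4  d2:2  d3:2  d4:7  d5:7  d6:0  d7:0  d8:0  d9:0 → peak 7
J103@5: d1:4  d2:2  d3:2  d4:3  d5:7  d6:4  d7:0  d8:0  d9:0 → peak 7
J103@6: d1:4  d2:2  d3:2  d4:3  d5:3  d6:4  d7:4  d8:0  d9:0 → peak 4
J103@7: d1:4  d2:2  d3:2  d4:3  d5:3  d6:0  d7:4  d8:4  d9:0 → peak 4
J103@8: d1:4  d2:2  d3:2  d4:3  d5:3  d6:0  d7:0  d8:4  d9:4 → peak 4
Best is J103@6, peak 4.

4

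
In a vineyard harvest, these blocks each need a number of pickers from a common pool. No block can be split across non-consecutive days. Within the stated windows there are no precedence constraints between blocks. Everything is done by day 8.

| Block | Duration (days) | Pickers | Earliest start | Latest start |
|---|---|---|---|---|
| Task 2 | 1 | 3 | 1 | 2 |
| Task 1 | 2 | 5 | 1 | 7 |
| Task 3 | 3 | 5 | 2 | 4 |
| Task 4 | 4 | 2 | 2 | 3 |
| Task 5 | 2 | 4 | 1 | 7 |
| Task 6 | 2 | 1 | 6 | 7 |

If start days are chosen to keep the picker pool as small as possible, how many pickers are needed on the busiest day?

Early-start (Task 2@1, Task 1@1, Task 3@2, Task 4@2, Task 5@1, Task 6@6) gives peak 16: d1:12  d2:16  d3:7  d4:7  d5:2  d6:1  d7:1  d8:0.
Shift Task 1→2, Task 3→4, Task 5→7.
Schedule Task 2@1, Task 1@2, Task 3@4, Task 4@2, Task 5@7, Task 6@6: d1:3  d2:7  d3:7  d4:7  d5:7  d6:6  d7:5  d8:4 — peak 7.

7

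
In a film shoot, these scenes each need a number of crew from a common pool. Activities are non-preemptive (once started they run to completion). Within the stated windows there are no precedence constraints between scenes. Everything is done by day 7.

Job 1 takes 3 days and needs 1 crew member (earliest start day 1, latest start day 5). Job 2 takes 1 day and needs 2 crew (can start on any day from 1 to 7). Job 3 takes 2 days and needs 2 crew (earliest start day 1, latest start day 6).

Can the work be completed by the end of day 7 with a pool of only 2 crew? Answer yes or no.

Schedule Job 1@1, Job 2@4, Job 3@5: d1:1  d2:1  d3:1  d4:2  d5:2  d6:2  d7:0 — peak 2 ≤ 2.

yes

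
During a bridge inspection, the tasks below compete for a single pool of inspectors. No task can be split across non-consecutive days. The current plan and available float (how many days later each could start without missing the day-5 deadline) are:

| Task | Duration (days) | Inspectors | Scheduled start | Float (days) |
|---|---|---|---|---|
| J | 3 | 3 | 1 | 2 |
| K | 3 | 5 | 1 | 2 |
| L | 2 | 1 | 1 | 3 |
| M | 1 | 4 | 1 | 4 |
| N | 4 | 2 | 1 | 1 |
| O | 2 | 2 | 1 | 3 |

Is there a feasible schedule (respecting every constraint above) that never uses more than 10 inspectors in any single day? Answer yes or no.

Schedule J@1, K@1, L@4, M@4, N@1, O@4: d1:10  d2:10  d3:10  d4:9  d5:3 — peak 10 ≤ 10.

yes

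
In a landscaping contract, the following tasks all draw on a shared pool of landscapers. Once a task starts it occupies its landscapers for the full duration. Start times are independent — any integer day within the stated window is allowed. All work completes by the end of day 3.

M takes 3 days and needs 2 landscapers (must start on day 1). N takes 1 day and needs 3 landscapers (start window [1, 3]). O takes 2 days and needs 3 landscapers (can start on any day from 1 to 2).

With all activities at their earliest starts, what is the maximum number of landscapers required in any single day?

8

Early-start schedule: M@1, N@1, O@1.
Load per day: day 1: 8, day 2: 5, day 3: 2.
Peak is 8.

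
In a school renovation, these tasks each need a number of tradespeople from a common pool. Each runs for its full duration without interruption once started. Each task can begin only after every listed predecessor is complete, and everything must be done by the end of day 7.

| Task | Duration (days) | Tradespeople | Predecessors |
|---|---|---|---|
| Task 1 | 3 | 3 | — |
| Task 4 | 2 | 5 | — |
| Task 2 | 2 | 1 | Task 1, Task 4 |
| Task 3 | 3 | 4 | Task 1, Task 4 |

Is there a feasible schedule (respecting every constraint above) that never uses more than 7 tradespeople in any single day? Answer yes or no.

no

The minimum achievable peak is 8; 7 < 8, so no feasible schedule stays within the cap.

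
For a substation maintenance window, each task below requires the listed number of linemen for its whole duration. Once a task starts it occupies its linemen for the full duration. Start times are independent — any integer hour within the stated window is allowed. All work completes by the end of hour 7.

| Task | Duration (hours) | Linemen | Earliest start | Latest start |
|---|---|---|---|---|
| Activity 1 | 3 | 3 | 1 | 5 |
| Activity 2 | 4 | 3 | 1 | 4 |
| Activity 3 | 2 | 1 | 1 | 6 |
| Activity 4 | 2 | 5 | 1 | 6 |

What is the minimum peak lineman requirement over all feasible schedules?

6

Early-start (Activity 1@1, Activity 2@1, Activity 3@1, Activity 4@1) gives peak 12: h1:12  h2:12  h3:6  h4:3  h5:0  h6:0  h7:0.
Shift Activity 3→4, Activity 4→5.
Schedule Activity 1@1, Activity 2@1, Activity 3@4, Activity 4@5: h1:6  h2:6  h3:6  h4:4  h5:6  h6:5  h7:0 — peak 6.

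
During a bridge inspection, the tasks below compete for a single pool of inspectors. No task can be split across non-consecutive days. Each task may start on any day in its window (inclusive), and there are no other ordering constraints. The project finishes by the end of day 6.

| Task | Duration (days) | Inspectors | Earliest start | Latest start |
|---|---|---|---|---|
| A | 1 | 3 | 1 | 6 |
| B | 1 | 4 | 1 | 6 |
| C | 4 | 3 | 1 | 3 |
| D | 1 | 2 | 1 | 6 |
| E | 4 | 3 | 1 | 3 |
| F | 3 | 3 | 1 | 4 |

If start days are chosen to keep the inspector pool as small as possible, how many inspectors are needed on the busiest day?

Early-start (A@1, B@1, C@1, D@1, E@1, F@1) gives peak 18: d1:18  d2:9  d3:9  d4:6  d5:0  d6:0.
Shift C→2, E→2, F→2.
Schedule A@1, B@1, C@2, D@1, E@2, F@2: d1:9  d2:9  d3:9  d4:9  d5:6  d6:0 — peak 9.

9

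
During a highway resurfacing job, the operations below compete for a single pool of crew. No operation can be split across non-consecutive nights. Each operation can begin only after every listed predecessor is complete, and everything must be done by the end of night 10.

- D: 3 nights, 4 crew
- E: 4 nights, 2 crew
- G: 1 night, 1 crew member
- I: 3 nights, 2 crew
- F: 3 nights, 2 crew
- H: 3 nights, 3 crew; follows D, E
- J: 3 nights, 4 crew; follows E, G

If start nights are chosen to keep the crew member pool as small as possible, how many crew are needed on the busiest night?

Early-start (D@1, E@1, G@1, I@1, F@1, H@5, J@5) gives peak 11: n1:11  n2:10  n3:10  n4:2  n5:7  n6:7  n7:7  n8:0  n9:0  n10:0.
Shift G→4, I→4, F→7, J→8.
Schedule D@1, E@1, G@4, I@4, F@7, H@5, J@8: n1:6  n2:6  n3:6  n4:5  n5:5  n6:5  n7:5  n8:6  n9:6  n10:4 — peak 6.
Total crew member-nights = 54 over 10 nights ⇒ peak ≥ ⌈54/10⌉ = 6, so 6 is optimal.

6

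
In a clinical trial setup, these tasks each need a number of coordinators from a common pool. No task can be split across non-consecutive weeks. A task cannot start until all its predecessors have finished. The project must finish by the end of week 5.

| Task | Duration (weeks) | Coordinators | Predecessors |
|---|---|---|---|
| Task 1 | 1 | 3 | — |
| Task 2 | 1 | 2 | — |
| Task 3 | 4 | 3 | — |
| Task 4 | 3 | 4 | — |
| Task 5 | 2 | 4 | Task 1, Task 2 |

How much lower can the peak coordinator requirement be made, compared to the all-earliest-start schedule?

Early-start peak: w1:12  w2:11  w3:11  w4:3  w5:0 ⇒ 12.
Leveled (Task 1@1, Task 2@1, Task 3@2, Task 4@1, Task 5@4): w1:9  w2:7  w3:7  w4:7  w5:7 ⇒ 9.
Reduction 12 − 9 = 3.

3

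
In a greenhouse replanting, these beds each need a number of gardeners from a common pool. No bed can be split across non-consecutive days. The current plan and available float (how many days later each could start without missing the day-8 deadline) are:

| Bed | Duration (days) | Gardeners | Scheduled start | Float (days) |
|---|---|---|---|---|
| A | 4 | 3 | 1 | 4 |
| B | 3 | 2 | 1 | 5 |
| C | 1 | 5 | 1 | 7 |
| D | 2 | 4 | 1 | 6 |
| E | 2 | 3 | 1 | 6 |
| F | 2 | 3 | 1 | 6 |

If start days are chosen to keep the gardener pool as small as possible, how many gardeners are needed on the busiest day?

6

Early-start (A@1, B@1, C@1, D@1, E@1, F@1) gives peak 20: d1:20  d2:15  d3:5  d4:3  d5:0  d6:0  d7:0  d8:0.
Shift B→5, C→8, D→5, F→3.
Schedule A@1, B@5, C@8, D@5, E@1, F@3: d1:6  d2:6  d3:6  d4:6  d5:6  d6:6  d7:2  d8:5 — peak 6.
Total gardener-days = 43 over 8 days ⇒ peak ≥ ⌈43/8⌉ = 6, so 6 is optimal.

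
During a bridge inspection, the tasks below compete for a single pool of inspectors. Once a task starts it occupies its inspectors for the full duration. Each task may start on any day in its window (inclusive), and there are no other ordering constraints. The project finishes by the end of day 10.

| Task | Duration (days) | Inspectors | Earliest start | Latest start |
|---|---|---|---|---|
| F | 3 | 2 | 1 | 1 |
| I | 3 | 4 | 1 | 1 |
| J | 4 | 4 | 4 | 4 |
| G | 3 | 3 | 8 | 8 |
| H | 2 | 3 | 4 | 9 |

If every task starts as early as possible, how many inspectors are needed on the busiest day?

Early-start schedule: F@1, I@1, J@4, G@8, H@4.
Load per day: day 1: 6, day 2: 6, day 3: 6, day 4: 7, day 5: 7, day 6: 4, day 7: 4, day 8: 3, day 9: 3, day 10: 3.
Peak is 7.

7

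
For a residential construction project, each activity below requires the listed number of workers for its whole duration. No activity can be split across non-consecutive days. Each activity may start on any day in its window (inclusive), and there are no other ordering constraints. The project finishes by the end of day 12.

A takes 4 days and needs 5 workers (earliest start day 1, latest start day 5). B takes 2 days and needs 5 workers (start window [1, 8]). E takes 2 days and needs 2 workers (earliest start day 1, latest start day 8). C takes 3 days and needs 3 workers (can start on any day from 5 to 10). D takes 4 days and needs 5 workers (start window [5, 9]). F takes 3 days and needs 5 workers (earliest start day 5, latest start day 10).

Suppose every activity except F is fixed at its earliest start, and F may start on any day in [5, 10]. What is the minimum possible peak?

12

F@5: d1:12  d2:12  d3:5  d4:5  d5:13  d6:13  d7:13  d8:5  d9:0  d10:0  d11:0  d12:0 → peak 13
F@6: d1:12  d2:12  d3:5  d4:5  d5:8  d6:13  d7:13  d8:10  d9:0  d10:0  d11:0  d12:0 → peak 13
F@7: d1:12  d2:12  d3:5  d4:5  d5:8  d6:8  d7:13  d8:10  d9:5  d10:0  d11:0  d12:0 → peak 13
F@8: d1:12  d2:12  d3:5  d4:5  d5:8  d6:8  d7:8  d8:10  d9:5  d10:5  d11:0  d12:0 → peak 12
F@9: d1:12  d2:12  d3:5  d4:5  d5:8  d6:8  d7:8  d8:5  d9:5  d10:5  d11:5  d12:0 → peak 12
F@10: d1:12  d2:12  d3:5  d4:5  d5:8  d6:8  d7:8  d8:5  d9:0  d10:5  d11:5  d12:5 → peak 12
Best is F@8, peak 12.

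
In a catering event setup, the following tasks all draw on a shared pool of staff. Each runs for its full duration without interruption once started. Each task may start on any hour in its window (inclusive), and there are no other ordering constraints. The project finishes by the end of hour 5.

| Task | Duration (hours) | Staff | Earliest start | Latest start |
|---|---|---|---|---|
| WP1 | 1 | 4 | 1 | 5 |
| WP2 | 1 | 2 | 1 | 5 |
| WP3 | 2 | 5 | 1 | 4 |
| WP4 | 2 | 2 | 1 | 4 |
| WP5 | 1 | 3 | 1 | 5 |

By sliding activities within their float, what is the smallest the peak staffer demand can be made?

5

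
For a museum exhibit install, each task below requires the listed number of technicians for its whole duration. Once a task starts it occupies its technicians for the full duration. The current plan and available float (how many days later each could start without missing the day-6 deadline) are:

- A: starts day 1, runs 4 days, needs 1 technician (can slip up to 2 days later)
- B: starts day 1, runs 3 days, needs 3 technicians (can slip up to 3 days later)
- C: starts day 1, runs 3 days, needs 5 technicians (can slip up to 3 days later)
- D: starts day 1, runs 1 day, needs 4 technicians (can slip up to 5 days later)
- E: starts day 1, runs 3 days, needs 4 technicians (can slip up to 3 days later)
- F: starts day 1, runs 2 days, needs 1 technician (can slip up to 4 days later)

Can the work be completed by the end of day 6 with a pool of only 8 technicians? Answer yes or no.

no

The minimum achievable peak is 9; 8 < 9, so no feasible schedule stays within the cap.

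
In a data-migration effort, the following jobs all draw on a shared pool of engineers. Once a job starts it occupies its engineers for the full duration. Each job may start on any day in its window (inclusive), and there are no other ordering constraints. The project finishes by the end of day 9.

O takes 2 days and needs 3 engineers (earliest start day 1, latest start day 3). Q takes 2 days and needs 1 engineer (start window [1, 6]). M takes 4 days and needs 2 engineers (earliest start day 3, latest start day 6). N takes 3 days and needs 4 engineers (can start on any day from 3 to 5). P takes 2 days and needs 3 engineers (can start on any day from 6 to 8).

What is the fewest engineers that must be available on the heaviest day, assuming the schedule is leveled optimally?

5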